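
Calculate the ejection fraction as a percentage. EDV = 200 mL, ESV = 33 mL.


SV = EDV - ESV = 200 - 33 = 167 mL
EF = SV/EDV * 100 = 167/200 * 100
EF = 83.5%


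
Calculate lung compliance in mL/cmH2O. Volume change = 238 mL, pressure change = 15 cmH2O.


C = dV / dP
C = 238 / 15
C = 15.87 mL/cmH2O


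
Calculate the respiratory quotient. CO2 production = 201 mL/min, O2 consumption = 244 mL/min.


RQ = VCO2 / VO2
RQ = 201 / 244
RQ = 0.8238


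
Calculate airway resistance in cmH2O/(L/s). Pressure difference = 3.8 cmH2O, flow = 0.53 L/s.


R = dP / flow
R = 3.8 / 0.53
R = 7.17 cmH2O/(L/s)


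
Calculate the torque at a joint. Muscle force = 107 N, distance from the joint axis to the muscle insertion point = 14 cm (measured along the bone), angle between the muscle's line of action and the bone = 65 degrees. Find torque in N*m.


Torque = F * d * sin(theta)   (moment arm = d*sin(theta))
d = 14 cm = 0.14 m
Torque = 107 * 0.14 * sin(65)
Torque = 13.58 N*m


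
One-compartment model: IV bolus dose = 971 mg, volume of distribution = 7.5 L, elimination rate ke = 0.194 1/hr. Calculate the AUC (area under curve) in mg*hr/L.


C0 = Dose/Vd = 971/7.5 = 129.467 mg/L
AUC = C0/ke = 129.467/0.194
AUC = 667.4 mg*hr/L


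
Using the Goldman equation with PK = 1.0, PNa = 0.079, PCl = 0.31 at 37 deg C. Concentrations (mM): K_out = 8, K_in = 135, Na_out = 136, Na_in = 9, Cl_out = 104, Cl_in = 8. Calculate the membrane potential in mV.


Vm = (RT/F)*ln((PK*Ko + PNa*Nao + PCl*Cli)/(PK*Ki + PNa*Nai + PCl*Clo))
Numer = 21.224, Denom = 167.951
Vm = -55.28 mV


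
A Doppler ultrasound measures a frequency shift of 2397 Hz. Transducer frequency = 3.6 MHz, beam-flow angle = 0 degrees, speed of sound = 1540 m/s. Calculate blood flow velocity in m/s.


v = fd * c / (2 * f0 * cos(theta))
v = 2397 * 1540 / (2 * 3.6000e+06 * cos(0))
v = 0.5127 m/s


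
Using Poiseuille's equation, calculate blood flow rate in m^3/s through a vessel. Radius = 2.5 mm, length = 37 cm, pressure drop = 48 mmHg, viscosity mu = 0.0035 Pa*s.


Q = pi*r^4*dP / (8*mu*L)
r = 0.0025 m, L = 0.37 m
dP = 48 mmHg = 6399.456 Pa
Q = 7.5804e-05 m^3/s


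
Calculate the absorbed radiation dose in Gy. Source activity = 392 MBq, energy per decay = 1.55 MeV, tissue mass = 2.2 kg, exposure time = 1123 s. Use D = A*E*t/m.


A = 392 MBq = 3.9200e+08 Bq
E = 1.55 MeV = 2.4831e-13 J
D = A*E*t/m = 3.9200e+08*2.4831e-13*1123/2.2
D = 0.04969 Gy


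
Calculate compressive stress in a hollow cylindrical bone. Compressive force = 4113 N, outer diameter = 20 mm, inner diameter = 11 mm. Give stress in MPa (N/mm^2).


A = pi*(r_o^2 - r_i^2)
r_o = 10 mm, r_i = 5.5 mm
A = 219.126 mm^2
sigma = F/A = 4113 / 219.126
sigma = 18.77 MPa


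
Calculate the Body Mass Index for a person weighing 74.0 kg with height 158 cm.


BMI = weight / height^2
height = 158 cm = 1.58 m
BMI = 74.0 / 1.58^2
BMI = 29.64 kg/m^2


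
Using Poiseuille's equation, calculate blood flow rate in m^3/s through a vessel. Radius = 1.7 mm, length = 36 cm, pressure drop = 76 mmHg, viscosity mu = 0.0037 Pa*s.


Q = pi*r^4*dP / (8*mu*L)
r = 0.0017 m, L = 0.36 m
dP = 76 mmHg = 10132.472 Pa
Q = 2.4950e-05 m^3/s


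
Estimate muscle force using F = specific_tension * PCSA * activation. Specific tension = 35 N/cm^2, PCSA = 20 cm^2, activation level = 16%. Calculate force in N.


F = sigma * PCSA * activation
F = 35 * 20 * 0.16
F = 112 N


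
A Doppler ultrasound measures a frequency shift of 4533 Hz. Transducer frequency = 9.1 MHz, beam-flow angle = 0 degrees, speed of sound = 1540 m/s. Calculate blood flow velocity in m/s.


v = fd * c / (2 * f0 * cos(theta))
v = 4533 * 1540 / (2 * 9.1000e+06 * cos(0))
v = 0.3836 m/s


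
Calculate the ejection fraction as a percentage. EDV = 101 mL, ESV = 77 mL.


SV = EDV - ESV = 101 - 77 = 24 mL
EF = SV/EDV * 100 = 24/101 * 100
EF = 23.76%


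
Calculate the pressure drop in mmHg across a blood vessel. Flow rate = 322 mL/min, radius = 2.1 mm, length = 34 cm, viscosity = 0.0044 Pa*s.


dP = 8*mu*L*Q / (pi*r^4)
Q = 322 mL/min = 5.36667e-06 m^3/s
dP = 1051.23 Pa = 1051.23 / 133.322 mmHg = 7.885 mmHg


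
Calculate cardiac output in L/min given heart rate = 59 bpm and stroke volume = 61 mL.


CO = HR * SV
CO = 59 * 61 / 1000
CO = 3.599 L/min


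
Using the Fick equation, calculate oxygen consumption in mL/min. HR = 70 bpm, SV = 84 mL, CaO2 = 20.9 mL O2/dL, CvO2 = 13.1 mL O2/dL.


CO = HR*SV = 70*84/1000 = 5.88 L/min
a-v O2 diff = 20.9 - 13.1 = 7.8 mL/dL
VO2 = CO * (CaO2-CvO2) * 10 dL/L
VO2 = 5.88 * 7.8 * 10
VO2 = 458.6 mL/min


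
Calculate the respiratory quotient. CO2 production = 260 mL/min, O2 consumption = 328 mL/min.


RQ = VCO2 / VO2
RQ = 260 / 328
RQ = 0.7927


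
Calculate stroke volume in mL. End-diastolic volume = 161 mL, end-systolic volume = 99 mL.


SV = EDV - ESV
SV = 161 - 99
SV = 62 mL


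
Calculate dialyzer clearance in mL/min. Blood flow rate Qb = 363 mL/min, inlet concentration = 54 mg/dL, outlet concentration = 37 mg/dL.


K = Qb * (Cb_in - Cb_out) / Cb_in
K = 363 * (54 - 37) / 54
K = 114.3 mL/min


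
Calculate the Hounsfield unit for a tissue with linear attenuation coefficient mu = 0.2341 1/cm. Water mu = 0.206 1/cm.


HU = ((mu_tissue - mu_water) / mu_water) * 1000
HU = ((0.2341 - 0.206) / 0.206) * 1000
HU = 136.4


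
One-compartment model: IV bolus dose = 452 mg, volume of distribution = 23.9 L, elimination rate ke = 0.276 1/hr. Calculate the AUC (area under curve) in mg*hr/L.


C0 = Dose/Vd = 452/23.9 = 18.9121 mg/L
AUC = C0/ke = 18.9121/0.276
AUC = 68.52 mg*hr/L


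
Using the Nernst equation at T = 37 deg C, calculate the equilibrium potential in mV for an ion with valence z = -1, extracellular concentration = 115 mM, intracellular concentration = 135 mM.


E = (RT/(zF)) * ln(C_out/C_in)
T = 37 + 273.15 = 310.15 K
E = (8.314 * 310.15 / (-1 * 96485)) * ln(115/135)
E = 4.285 mV


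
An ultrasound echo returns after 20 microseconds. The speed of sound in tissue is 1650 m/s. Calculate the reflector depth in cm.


depth = c * t / 2
t = 20 us = 2.0000e-05 s
depth = 1650 * 2.0000e-05 / 2
depth = 0.0165 m = 1.65 cm


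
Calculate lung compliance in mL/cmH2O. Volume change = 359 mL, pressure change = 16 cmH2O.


C = dV / dP
C = 359 / 16
C = 22.44 mL/cmH2O


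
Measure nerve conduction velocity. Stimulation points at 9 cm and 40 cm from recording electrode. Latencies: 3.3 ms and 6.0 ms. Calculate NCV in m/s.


Distance = (40 - 9) / 100 = 0.31 m
dt = (6.0 - 3.3) / 1000 = 0.0027 s
NCV = dist / dt = 114.8 m/s


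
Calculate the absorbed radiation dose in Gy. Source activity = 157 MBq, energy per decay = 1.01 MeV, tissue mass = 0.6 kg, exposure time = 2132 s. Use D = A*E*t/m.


A = 157 MBq = 1.5700e+08 Bq
E = 1.01 MeV = 1.61802e-13 J
D = A*E*t/m = 1.5700e+08*1.61802e-13*2132/0.6
D = 0.09027 Gy


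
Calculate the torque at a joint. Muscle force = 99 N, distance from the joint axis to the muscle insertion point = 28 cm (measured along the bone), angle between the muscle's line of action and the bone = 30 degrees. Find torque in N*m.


Torque = F * d * sin(theta)   (moment arm = d*sin(theta))
d = 28 cm = 0.28 m
Torque = 99 * 0.28 * sin(30)
Torque = 13.86 N*m


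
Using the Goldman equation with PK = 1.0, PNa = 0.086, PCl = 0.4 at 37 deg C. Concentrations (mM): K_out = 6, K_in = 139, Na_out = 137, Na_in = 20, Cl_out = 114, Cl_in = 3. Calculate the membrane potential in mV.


Vm = (RT/F)*ln((PK*Ko + PNa*Nao + PCl*Cli)/(PK*Ki + PNa*Nai + PCl*Clo))
Numer = 18.982, Denom = 186.32
Vm = -61.04 mV


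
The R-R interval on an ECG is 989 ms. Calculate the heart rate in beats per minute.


HR = 60 / RR_interval(s)
RR = 989 ms = 0.989 s
HR = 60 / 0.989 = 60.67 bpm


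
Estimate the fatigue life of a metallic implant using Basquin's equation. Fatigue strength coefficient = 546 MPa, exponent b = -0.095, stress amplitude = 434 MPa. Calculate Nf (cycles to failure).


sigma_a = sigma_f' * (2Nf)^b
2Nf = (sigma_a/sigma_f')^(1/b)
2Nf = (434/546)^(1/-0.095)
2Nf = 11.207387
Nf = 5.604


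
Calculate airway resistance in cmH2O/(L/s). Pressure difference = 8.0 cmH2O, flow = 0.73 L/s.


R = dP / flow
R = 8.0 / 0.73
R = 10.96 cmH2O/(L/s)


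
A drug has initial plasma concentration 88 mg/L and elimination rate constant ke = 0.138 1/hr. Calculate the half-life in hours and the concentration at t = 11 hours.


t_half = ln(2) / ke = 0.693147 / 0.138 = 5.023 hr
C(t) = C0 * exp(-ke*t) = 88 * exp(-0.138*11)
C(11) = 19.29 mg/L


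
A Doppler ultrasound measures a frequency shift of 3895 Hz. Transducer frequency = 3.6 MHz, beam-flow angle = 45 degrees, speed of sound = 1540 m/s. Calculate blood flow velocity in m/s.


v = fd * c / (2 * f0 * cos(theta))
v = 3895 * 1540 / (2 * 3.6000e+06 * cos(45))
v = 1.178 m/s


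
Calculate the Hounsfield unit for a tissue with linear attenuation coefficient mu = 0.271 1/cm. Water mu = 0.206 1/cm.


HU = ((mu_tissue - mu_water) / mu_water) * 1000
HU = ((0.271 - 0.206) / 0.206) * 1000
HU = 315.5


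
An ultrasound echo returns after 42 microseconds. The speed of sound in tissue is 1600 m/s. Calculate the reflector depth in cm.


depth = c * t / 2
t = 42 us = 4.2000e-05 s
depth = 1600 * 4.2000e-05 / 2
depth = 0.0336 m = 3.36 cm


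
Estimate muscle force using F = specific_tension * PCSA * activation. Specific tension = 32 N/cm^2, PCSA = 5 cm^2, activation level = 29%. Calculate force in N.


F = sigma * PCSA * activation
F = 32 * 5 * 0.29
F = 46.4 N


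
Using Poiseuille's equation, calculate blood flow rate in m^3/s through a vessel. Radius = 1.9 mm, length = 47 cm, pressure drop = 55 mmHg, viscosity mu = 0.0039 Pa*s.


Q = pi*r^4*dP / (8*mu*L)
r = 0.0019 m, L = 0.47 m
dP = 55 mmHg = 7332.71 Pa
Q = 2.0473e-05 m^3/s


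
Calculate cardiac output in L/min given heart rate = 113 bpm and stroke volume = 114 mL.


CO = HR * SV
CO = 113 * 114 / 1000
CO = 12.88 L/min


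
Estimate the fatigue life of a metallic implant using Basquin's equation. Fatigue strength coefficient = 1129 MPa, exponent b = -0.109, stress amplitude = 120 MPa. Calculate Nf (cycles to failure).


sigma_a = sigma_f' * (2Nf)^b
2Nf = (sigma_a/sigma_f')^(1/b)
2Nf = (120/1129)^(1/-0.109)
2Nf = 8.5370758e+08
Nf = 4.2685e+08


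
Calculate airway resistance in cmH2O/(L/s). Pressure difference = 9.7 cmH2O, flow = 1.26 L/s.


R = dP / flow
R = 9.7 / 1.26
R = 7.698 cmH2O/(L/s)


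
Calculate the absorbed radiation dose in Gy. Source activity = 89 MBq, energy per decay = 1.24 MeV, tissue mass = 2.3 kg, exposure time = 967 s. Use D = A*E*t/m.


A = 89 MBq = 8.9000e+07 Bq
E = 1.24 MeV = 1.98648e-13 J
D = A*E*t/m = 8.9000e+07*1.98648e-13*967/2.3
D = 0.007433 Gy


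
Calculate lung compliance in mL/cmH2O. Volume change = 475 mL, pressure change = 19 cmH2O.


C = dV / dP
C = 475 / 19
C = 25 mL/cmH2O


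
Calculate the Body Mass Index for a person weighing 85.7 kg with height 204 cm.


BMI = weight / height^2
height = 204 cm = 2.04 m
BMI = 85.7 / 2.04^2
BMI = 20.59 kg/m^2


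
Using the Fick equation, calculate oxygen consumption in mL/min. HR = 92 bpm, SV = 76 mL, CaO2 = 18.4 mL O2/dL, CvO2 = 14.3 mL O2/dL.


CO = HR*SV = 92*76/1000 = 6.992 L/min
a-v O2 diff = 18.4 - 14.3 = 4.1 mL/dL
VO2 = CO * (CaO2-CvO2) * 10 dL/L
VO2 = 6.992 * 4.1 * 10
VO2 = 286.7 mL/min


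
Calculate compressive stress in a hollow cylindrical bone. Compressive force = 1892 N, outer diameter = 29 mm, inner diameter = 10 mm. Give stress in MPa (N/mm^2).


A = pi*(r_o^2 - r_i^2)
r_o = 14.5 mm, r_i = 5 mm
A = 581.98 mm^2
sigma = F/A = 1892 / 581.98
sigma = 3.251 MPa


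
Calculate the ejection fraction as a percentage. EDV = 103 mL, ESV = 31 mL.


SV = EDV - ESV = 103 - 31 = 72 mL
EF = SV/EDV * 100 = 72/103 * 100
EF = 69.9%


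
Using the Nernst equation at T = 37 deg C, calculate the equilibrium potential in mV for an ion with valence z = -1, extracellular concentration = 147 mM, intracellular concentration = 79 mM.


E = (RT/(zF)) * ln(C_out/C_in)
T = 37 + 273.15 = 310.15 K
E = (8.314 * 310.15 / (-1 * 96485)) * ln(147/79)
E = -16.6 mV


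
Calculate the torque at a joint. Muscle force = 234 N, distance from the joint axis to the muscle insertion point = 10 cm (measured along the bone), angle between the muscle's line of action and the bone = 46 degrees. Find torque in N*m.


Torque = F * d * sin(theta)   (moment arm = d*sin(theta))
d = 10 cm = 0.1 m
Torque = 234 * 0.1 * sin(46)
Torque = 16.83 N*m


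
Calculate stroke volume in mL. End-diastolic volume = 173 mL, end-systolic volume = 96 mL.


SV = EDV - ESV
SV = 173 - 96
SV = 77 mL


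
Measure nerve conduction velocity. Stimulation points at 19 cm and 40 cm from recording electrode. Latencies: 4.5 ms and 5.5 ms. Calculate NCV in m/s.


Distance = (40 - 19) / 100 = 0.21 m
dt = (5.5 - 4.5) / 1000 = 0.001 s
NCV = dist / dt = 210 m/s


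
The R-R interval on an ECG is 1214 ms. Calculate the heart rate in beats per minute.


HR = 60 / RR_interval(s)
RR = 1214 ms = 1.214 s
HR = 60 / 1.214 = 49.42 bpm


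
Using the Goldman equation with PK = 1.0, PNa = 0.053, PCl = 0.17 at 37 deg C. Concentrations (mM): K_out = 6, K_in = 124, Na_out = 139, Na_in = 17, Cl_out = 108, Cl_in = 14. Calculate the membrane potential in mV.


Vm = (RT/F)*ln((PK*Ko + PNa*Nao + PCl*Cli)/(PK*Ki + PNa*Nai + PCl*Clo))
Numer = 15.747, Denom = 143.261
Vm = -59.01 mV


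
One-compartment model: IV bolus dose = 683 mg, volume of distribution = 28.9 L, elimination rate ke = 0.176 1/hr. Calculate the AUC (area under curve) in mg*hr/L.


C0 = Dose/Vd = 683/28.9 = 23.6332 mg/L
AUC = C0/ke = 23.6332/0.176
AUC = 134.3 mg*hr/L


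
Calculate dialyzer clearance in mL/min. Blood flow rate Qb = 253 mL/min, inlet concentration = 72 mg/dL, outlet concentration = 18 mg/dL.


K = Qb * (Cb_in - Cb_out) / Cb_in
K = 253 * (72 - 18) / 72
K = 189.8 mL/min


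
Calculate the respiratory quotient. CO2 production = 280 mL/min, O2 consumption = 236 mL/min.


RQ = VCO2 / VO2
RQ = 280 / 236
RQ = 1.186


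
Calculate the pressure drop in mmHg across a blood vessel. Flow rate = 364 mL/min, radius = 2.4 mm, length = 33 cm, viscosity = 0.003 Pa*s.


dP = 8*mu*L*Q / (pi*r^4)
Q = 364 mL/min = 6.06667e-06 m^3/s
dP = 460.979 Pa = 460.979 / 133.322 mmHg = 3.458 mmHg


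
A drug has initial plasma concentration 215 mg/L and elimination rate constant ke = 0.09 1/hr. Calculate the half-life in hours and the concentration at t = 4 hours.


t_half = ln(2) / ke = 0.693147 / 0.09 = 7.702 hr
C(t) = C0 * exp(-ke*t) = 215 * exp(-0.09*4)
C(4) = 150 mg/L


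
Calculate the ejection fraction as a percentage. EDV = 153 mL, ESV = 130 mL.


SV = EDV - ESV = 153 - 130 = 23 mL
EF = SV/EDV * 100 = 23/153 * 100
EF = 15.03%


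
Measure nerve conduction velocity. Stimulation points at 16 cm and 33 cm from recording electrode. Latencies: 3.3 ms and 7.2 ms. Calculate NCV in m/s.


Distance = (33 - 16) / 100 = 0.17 m
dt = (7.2 - 3.3) / 1000 = 0.0039 s
NCV = dist / dt = 43.59 m/s


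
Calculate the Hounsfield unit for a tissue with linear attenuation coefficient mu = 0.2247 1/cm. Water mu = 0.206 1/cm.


HU = ((mu_tissue - mu_water) / mu_water) * 1000
HU = ((0.2247 - 0.206) / 0.206) * 1000
HU = 90.78


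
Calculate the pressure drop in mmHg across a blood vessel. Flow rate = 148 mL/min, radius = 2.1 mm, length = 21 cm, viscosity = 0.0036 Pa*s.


dP = 8*mu*L*Q / (pi*r^4)
Q = 148 mL/min = 2.46667e-06 m^3/s
dP = 244.172 Pa = 244.172 / 133.322 mmHg = 1.831 mmHg


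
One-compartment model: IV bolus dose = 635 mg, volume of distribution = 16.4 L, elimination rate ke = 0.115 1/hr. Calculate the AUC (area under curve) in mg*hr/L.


C0 = Dose/Vd = 635/16.4 = 38.7195 mg/L
AUC = C0/ke = 38.7195/0.115
AUC = 336.7 mg*hr/L


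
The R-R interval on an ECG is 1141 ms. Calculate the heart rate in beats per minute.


HR = 60 / RR_interval(s)
RR = 1141 ms = 1.141 s
HR = 60 / 1.141 = 52.59 bpm


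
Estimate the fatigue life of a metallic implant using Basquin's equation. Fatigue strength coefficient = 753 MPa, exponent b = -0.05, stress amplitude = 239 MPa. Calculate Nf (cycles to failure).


sigma_a = sigma_f' * (2Nf)^b
2Nf = (sigma_a/sigma_f')^(1/b)
2Nf = (239/753)^(1/-0.05)
2Nf = 9.2884127e+09
Nf = 4.6442e+09


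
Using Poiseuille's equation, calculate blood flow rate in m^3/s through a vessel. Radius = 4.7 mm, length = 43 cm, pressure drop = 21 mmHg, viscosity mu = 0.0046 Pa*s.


Q = pi*r^4*dP / (8*mu*L)
r = 0.0047 m, L = 0.43 m
dP = 21 mmHg = 2799.762 Pa
Q = 2.7124e-04 m^3/s


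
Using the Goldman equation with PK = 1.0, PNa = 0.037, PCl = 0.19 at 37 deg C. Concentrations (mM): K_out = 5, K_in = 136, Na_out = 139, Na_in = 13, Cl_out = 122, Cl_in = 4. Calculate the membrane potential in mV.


Vm = (RT/F)*ln((PK*Ko + PNa*Nao + PCl*Cli)/(PK*Ki + PNa*Nai + PCl*Clo))
Numer = 10.903, Denom = 159.661
Vm = -71.73 mV


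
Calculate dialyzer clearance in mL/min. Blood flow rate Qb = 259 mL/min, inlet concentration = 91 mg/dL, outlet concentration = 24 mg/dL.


K = Qb * (Cb_in - Cb_out) / Cb_in
K = 259 * (91 - 24) / 91
K = 190.7 mL/min


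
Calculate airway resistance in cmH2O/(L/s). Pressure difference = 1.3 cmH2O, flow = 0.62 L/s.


R = dP / flow
R = 1.3 / 0.62
R = 2.097 cmH2O/(L/s)


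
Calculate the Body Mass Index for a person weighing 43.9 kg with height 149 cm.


BMI = weight / height^2
height = 149 cm = 1.49 m
BMI = 43.9 / 1.49^2
BMI = 19.77 kg/m^2


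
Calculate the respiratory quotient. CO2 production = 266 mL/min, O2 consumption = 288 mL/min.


RQ = VCO2 / VO2
RQ = 266 / 288
RQ = 0.9236


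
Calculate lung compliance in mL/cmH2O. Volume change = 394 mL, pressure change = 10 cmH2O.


C = dV / dP
C = 394 / 10
C = 39.4 mL/cmH2O


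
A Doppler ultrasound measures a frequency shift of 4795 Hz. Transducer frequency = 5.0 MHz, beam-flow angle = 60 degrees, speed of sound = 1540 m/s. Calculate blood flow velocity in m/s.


v = fd * c / (2 * f0 * cos(theta))
v = 4795 * 1540 / (2 * 5.0000e+06 * cos(60))
v = 1.477 m/s


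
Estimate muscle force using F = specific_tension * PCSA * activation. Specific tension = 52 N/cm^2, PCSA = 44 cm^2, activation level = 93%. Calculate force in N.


F = sigma * PCSA * activation
F = 52 * 44 * 0.93
F = 2128 N


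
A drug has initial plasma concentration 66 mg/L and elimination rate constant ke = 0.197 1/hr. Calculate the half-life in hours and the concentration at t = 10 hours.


t_half = ln(2) / ke = 0.693147 / 0.197 = 3.519 hr
C(t) = C0 * exp(-ke*t) = 66 * exp(-0.197*10)
C(10) = 9.204 mg/L


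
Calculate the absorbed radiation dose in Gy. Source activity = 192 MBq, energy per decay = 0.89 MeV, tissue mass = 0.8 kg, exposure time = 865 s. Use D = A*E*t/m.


A = 192 MBq = 1.9200e+08 Bq
E = 0.89 MeV = 1.42578e-13 J
D = A*E*t/m = 1.9200e+08*1.42578e-13*865/0.8
D = 0.0296 Gy


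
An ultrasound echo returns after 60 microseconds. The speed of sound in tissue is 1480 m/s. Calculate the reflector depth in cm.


depth = c * t / 2
t = 60 us = 6.0000e-05 s
depth = 1480 * 6.0000e-05 / 2
depth = 0.0444 m = 4.44 cm


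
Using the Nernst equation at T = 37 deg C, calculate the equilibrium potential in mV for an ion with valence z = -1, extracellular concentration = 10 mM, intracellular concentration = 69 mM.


E = (RT/(zF)) * ln(C_out/C_in)
T = 37 + 273.15 = 310.15 K
E = (8.314 * 310.15 / (-1 * 96485)) * ln(10/69)
E = 51.62 mV


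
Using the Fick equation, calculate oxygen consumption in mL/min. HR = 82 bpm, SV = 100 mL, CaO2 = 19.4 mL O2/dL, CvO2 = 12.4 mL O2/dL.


CO = HR*SV = 82*100/1000 = 8.2 L/min
a-v O2 diff = 19.4 - 12.4 = 7 mL/dL
VO2 = CO * (CaO2-CvO2) * 10 dL/L
VO2 = 8.2 * 7 * 10
VO2 = 574 mL/min


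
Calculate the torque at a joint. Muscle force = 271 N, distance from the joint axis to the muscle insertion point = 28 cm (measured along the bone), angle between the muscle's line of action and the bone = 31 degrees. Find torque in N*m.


Torque = F * d * sin(theta)   (moment arm = d*sin(theta))
d = 28 cm = 0.28 m
Torque = 271 * 0.28 * sin(31)
Torque = 39.08 N*m


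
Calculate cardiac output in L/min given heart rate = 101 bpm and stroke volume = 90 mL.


CO = HR * SV
CO = 101 * 90 / 1000
CO = 9.09 L/min


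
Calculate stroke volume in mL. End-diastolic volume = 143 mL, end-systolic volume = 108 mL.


SV = EDV - ESV
SV = 143 - 108
SV = 35 mL


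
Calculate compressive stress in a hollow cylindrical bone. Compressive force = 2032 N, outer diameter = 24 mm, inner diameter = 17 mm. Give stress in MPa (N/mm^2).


A = pi*(r_o^2 - r_i^2)
r_o = 12 mm, r_i = 8.5 mm
A = 225.409 mm^2
sigma = F/A = 2032 / 225.409
sigma = 9.015 MPa


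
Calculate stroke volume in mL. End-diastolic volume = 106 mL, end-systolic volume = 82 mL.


SV = EDV - ESV
SV = 106 - 82
SV = 24 mL


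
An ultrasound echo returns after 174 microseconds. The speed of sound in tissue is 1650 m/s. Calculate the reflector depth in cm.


depth = c * t / 2
t = 174 us = 1.7400e-04 s
depth = 1650 * 1.7400e-04 / 2
depth = 0.14355 m = 14.355 cm


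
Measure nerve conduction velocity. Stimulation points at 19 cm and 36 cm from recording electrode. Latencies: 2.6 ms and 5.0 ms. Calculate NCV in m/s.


Distance = (36 - 19) / 100 = 0.17 m
dt = (5.0 - 2.6) / 1000 = 0.0024 s
NCV = dist / dt = 70.83 m/s


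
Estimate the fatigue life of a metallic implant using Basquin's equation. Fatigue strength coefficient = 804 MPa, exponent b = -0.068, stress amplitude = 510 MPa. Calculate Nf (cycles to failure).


sigma_a = sigma_f' * (2Nf)^b
2Nf = (sigma_a/sigma_f')^(1/b)
2Nf = (510/804)^(1/-0.068)
2Nf = 807.50494
Nf = 403.8


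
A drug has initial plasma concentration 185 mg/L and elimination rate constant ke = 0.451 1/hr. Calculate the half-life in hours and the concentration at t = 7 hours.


t_half = ln(2) / ke = 0.693147 / 0.451 = 1.537 hr
C(t) = C0 * exp(-ke*t) = 185 * exp(-0.451*7)
C(7) = 7.872 mg/L


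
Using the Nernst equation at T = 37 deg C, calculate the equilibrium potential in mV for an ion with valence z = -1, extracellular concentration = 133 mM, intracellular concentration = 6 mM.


E = (RT/(zF)) * ln(C_out/C_in)
T = 37 + 273.15 = 310.15 K
E = (8.314 * 310.15 / (-1 * 96485)) * ln(133/6)
E = -82.81 mV


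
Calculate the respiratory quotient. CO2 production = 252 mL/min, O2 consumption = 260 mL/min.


RQ = VCO2 / VO2
RQ = 252 / 260
RQ = 0.9692


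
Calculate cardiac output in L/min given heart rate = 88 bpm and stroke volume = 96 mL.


CO = HR * SV
CO = 88 * 96 / 1000
CO = 8.448 L/min


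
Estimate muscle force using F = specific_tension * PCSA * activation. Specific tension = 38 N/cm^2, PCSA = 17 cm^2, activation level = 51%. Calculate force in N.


F = sigma * PCSA * activation
F = 38 * 17 * 0.51
F = 329.5 N


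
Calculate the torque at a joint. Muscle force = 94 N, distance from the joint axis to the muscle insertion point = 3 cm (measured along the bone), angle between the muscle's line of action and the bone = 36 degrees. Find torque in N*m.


Torque = F * d * sin(theta)   (moment arm = d*sin(theta))
d = 3 cm = 0.03 m
Torque = 94 * 0.03 * sin(36)
Torque = 1.658 N*m


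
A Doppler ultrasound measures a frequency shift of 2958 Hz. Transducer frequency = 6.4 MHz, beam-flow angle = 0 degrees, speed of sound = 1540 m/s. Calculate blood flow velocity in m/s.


v = fd * c / (2 * f0 * cos(theta))
v = 2958 * 1540 / (2 * 6.4000e+06 * cos(0))
v = 0.3559 m/s


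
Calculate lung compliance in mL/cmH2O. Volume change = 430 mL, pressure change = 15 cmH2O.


C = dV / dP
C = 430 / 15
C = 28.67 mL/cmH2O


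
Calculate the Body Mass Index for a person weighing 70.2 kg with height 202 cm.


BMI = weight / height^2
height = 202 cm = 2.02 m
BMI = 70.2 / 2.02^2
BMI = 17.2 kg/m^2


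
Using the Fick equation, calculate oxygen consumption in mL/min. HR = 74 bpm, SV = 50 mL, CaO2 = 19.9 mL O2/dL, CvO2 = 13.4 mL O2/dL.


CO = HR*SV = 74*50/1000 = 3.7 L/min
a-v O2 diff = 19.9 - 13.4 = 6.5 mL/dL
VO2 = CO * (CaO2-CvO2) * 10 dL/L
VO2 = 3.7 * 6.5 * 10
VO2 = 240.5 mL/min


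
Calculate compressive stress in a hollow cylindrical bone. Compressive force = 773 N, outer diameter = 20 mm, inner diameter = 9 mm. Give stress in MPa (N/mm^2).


A = pi*(r_o^2 - r_i^2)
r_o = 10 mm, r_i = 4.5 mm
A = 250.542 mm^2
sigma = F/A = 773 / 250.542
sigma = 3.085 MPa


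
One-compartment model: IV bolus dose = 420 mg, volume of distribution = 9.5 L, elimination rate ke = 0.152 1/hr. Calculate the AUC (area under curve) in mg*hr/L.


C0 = Dose/Vd = 420/9.5 = 44.2105 mg/L
AUC = C0/ke = 44.2105/0.152
AUC = 290.9 mg*hr/L


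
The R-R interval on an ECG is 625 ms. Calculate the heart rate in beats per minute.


HR = 60 / RR_interval(s)
RR = 625 ms = 0.625 s
HR = 60 / 0.625 = 96 bpm


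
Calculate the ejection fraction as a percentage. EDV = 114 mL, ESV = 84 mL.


SV = EDV - ESV = 114 - 84 = 30 mL
EF = SV/EDV * 100 = 30/114 * 100
EF = 26.32%


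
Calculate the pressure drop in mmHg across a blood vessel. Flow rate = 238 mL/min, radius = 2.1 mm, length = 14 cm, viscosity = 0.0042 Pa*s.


dP = 8*mu*L*Q / (pi*r^4)
Q = 238 mL/min = 3.96667e-06 m^3/s
dP = 305.398 Pa = 305.398 / 133.322 mmHg = 2.291 mmHg


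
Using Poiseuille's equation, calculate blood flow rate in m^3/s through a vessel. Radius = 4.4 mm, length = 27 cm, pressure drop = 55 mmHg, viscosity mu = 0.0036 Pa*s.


Q = pi*r^4*dP / (8*mu*L)
r = 0.0044 m, L = 0.27 m
dP = 55 mmHg = 7332.71 Pa
Q = 0.00111 m^3/s


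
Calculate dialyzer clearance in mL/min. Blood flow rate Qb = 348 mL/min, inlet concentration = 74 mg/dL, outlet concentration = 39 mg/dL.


K = Qb * (Cb_in - Cb_out) / Cb_in
K = 348 * (74 - 39) / 74
K = 164.6 mL/min


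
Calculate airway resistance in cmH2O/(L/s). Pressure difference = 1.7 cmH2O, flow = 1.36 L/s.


R = dP / flow
R = 1.7 / 1.36
R = 1.25 cmH2O/(L/s)


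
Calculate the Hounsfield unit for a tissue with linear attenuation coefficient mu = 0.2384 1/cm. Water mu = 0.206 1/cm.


HU = ((mu_tissue - mu_water) / mu_water) * 1000
HU = ((0.2384 - 0.206) / 0.206) * 1000
HU = 157.3


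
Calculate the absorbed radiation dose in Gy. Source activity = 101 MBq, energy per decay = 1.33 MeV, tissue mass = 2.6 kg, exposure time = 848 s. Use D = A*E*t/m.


A = 101 MBq = 1.0100e+08 Bq
E = 1.33 MeV = 2.13066e-13 J
D = A*E*t/m = 1.0100e+08*2.13066e-13*848/2.6
D = 0.007019 Gy


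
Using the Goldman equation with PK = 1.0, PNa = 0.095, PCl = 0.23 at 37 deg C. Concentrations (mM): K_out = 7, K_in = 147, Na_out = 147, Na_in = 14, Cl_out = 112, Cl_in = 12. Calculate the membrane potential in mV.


Vm = (RT/F)*ln((PK*Ko + PNa*Nao + PCl*Cli)/(PK*Ki + PNa*Nai + PCl*Clo))
Numer = 23.725, Denom = 174.09
Vm = -53.26 mV


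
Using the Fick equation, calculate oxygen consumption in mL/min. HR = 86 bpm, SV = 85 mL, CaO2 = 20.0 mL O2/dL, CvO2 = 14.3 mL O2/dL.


CO = HR*SV = 86*85/1000 = 7.31 L/min
a-v O2 diff = 20.0 - 14.3 = 5.7 mL/dL
VO2 = CO * (CaO2-CvO2) * 10 dL/L
VO2 = 7.31 * 5.7 * 10
VO2 = 416.7 mL/min


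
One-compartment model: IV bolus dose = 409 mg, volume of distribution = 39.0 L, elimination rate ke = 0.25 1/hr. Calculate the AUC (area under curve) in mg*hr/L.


C0 = Dose/Vd = 409/39.0 = 10.4872 mg/L
AUC = C0/ke = 10.4872/0.25
AUC = 41.95 mg*hr/L


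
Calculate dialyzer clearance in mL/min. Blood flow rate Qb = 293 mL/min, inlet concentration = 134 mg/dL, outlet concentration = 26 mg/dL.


K = Qb * (Cb_in - Cb_out) / Cb_in
K = 293 * (134 - 26) / 134
K = 236.1 mL/min


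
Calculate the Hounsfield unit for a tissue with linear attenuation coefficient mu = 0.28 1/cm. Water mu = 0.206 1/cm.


HU = ((mu_tissue - mu_water) / mu_water) * 1000
HU = ((0.28 - 0.206) / 0.206) * 1000
HU = 359.2


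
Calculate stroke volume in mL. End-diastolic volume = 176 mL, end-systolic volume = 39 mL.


SV = EDV - ESV
SV = 176 - 39
SV = 137 mL


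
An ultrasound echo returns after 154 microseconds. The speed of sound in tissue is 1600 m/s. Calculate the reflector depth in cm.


depth = c * t / 2
t = 154 us = 1.5400e-04 s
depth = 1600 * 1.5400e-04 / 2
depth = 0.1232 m = 12.32 cm


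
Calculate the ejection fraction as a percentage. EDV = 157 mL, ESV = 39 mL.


SV = EDV - ESV = 157 - 39 = 118 mL
EF = SV/EDV * 100 = 118/157 * 100
EF = 75.16%


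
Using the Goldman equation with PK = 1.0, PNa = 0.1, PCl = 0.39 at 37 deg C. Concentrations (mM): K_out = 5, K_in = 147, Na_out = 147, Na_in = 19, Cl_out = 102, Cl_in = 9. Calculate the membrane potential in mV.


Vm = (RT/F)*ln((PK*Ko + PNa*Nao + PCl*Cli)/(PK*Ki + PNa*Nai + PCl*Clo))
Numer = 23.21, Denom = 188.68
Vm = -56 mV


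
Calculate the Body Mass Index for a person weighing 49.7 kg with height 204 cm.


BMI = weight / height^2
height = 204 cm = 2.04 m
BMI = 49.7 / 2.04^2
BMI = 11.94 kg/m^2


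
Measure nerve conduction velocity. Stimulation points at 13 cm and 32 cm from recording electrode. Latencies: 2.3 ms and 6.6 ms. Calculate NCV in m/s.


Distance = (32 - 13) / 100 = 0.19 m
dt = (6.6 - 2.3) / 1000 = 0.0043 s
NCV = dist / dt = 44.19 m/s


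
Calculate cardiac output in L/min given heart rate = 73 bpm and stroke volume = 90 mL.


CO = HR * SV
CO = 73 * 90 / 1000
CO = 6.57 L/min


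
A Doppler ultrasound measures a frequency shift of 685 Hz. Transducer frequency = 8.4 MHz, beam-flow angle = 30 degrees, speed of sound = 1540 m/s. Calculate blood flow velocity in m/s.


v = fd * c / (2 * f0 * cos(theta))
v = 685 * 1540 / (2 * 8.4000e+06 * cos(30))
v = 0.07251 m/s


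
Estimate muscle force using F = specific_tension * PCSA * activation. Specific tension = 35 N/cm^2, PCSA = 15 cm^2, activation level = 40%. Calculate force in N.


F = sigma * PCSA * activation
F = 35 * 15 * 0.4
F = 210 N


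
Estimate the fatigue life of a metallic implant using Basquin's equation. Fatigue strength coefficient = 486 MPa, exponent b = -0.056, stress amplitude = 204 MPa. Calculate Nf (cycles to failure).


sigma_a = sigma_f' * (2Nf)^b
2Nf = (sigma_a/sigma_f')^(1/b)
2Nf = (204/486)^(1/-0.056)
2Nf = 5398235.4
Nf = 2.6991e+06


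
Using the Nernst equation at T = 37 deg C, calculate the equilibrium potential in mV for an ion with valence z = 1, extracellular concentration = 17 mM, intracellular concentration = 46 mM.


E = (RT/(zF)) * ln(C_out/C_in)
T = 37 + 273.15 = 310.15 K
E = (8.314 * 310.15 / (1 * 96485)) * ln(17/46)
E = -26.6 mV


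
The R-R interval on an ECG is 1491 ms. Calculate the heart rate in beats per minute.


HR = 60 / RR_interval(s)
RR = 1491 ms = 1.491 s
HR = 60 / 1.491 = 40.24 bpm


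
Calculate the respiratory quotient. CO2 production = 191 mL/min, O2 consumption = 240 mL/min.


RQ = VCO2 / VO2
RQ = 191 / 240
RQ = 0.7958


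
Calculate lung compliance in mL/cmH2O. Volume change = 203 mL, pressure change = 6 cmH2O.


C = dV / dP
C = 203 / 6
C = 33.83 mL/cmH2O


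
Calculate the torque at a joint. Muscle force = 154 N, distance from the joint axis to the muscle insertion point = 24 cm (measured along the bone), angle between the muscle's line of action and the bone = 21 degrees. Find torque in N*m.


Torque = F * d * sin(theta)   (moment arm = d*sin(theta))
d = 24 cm = 0.24 m
Torque = 154 * 0.24 * sin(21)
Torque = 13.25 N*m


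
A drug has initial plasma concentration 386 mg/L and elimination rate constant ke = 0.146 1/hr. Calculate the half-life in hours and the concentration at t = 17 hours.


t_half = ln(2) / ke = 0.693147 / 0.146 = 4.748 hr
C(t) = C0 * exp(-ke*t) = 386 * exp(-0.146*17)
C(17) = 32.26 mg/L


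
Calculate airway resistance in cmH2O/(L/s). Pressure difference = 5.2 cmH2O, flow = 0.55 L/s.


R = dP / flow
R = 5.2 / 0.55
R = 9.455 cmH2O/(L/s)


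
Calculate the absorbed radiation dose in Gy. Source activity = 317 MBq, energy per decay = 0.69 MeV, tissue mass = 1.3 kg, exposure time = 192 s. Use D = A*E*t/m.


A = 317 MBq = 3.1700e+08 Bq
E = 0.69 MeV = 1.10538e-13 J
D = A*E*t/m = 3.1700e+08*1.10538e-13*192/1.3
D = 0.005175 Gy


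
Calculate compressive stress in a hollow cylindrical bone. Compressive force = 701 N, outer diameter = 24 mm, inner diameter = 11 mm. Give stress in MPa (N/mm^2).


A = pi*(r_o^2 - r_i^2)
r_o = 12 mm, r_i = 5.5 mm
A = 357.356 mm^2
sigma = F/A = 701 / 357.356
sigma = 1.962 MPa


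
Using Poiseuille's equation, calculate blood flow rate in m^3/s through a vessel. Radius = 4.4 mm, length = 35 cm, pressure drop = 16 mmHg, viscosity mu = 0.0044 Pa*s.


Q = pi*r^4*dP / (8*mu*L)
r = 0.0044 m, L = 0.35 m
dP = 16 mmHg = 2133.152 Pa
Q = 2.0388e-04 m^3/s


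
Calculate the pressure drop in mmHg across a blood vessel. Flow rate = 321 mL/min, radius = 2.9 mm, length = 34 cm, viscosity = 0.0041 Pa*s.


dP = 8*mu*L*Q / (pi*r^4)
Q = 321 mL/min = 5.35e-06 m^3/s
dP = 268.513 Pa = 268.513 / 133.322 mmHg = 2.014 mmHg


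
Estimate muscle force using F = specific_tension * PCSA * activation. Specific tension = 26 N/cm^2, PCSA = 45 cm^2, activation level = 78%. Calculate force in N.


F = sigma * PCSA * activation
F = 26 * 45 * 0.78
F = 912.6 N


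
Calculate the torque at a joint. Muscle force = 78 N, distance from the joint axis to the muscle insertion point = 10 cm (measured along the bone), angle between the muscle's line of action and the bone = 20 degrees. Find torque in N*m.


Torque = F * d * sin(theta)   (moment arm = d*sin(theta))
d = 10 cm = 0.1 m
Torque = 78 * 0.1 * sin(20)
Torque = 2.668 N*m


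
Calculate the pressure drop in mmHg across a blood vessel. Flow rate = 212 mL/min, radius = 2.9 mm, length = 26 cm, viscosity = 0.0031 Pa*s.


dP = 8*mu*L*Q / (pi*r^4)
Q = 212 mL/min = 3.53333e-06 m^3/s
dP = 102.534 Pa = 102.534 / 133.322 mmHg = 0.7691 mmHg


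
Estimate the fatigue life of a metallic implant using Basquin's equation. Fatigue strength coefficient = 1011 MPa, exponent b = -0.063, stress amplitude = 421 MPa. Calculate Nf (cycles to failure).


sigma_a = sigma_f' * (2Nf)^b
2Nf = (sigma_a/sigma_f')^(1/b)
2Nf = (421/1011)^(1/-0.063)
2Nf = 1094438.7
Nf = 5.472e+05


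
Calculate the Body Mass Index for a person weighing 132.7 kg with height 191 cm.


BMI = weight / height^2
height = 191 cm = 1.91 m
BMI = 132.7 / 1.91^2
BMI = 36.38 kg/m^2


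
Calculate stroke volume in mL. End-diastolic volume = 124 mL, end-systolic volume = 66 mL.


SV = EDV - ESV
SV = 124 - 66
SV = 58 mL


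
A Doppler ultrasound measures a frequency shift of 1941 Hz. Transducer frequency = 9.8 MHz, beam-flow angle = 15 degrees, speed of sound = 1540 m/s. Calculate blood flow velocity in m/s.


v = fd * c / (2 * f0 * cos(theta))
v = 1941 * 1540 / (2 * 9.8000e+06 * cos(15))
v = 0.1579 m/s


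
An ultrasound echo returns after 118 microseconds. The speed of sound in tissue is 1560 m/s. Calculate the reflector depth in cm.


depth = c * t / 2
t = 118 us = 1.1800e-04 s
depth = 1560 * 1.1800e-04 / 2
depth = 0.09204 m = 9.204 cm


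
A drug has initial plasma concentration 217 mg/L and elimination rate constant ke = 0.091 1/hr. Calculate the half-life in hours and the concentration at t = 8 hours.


t_half = ln(2) / ke = 0.693147 / 0.091 = 7.617 hr
C(t) = C0 * exp(-ke*t) = 217 * exp(-0.091*8)
C(8) = 104.8 mg/L


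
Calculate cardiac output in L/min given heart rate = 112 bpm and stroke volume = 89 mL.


CO = HR * SV
CO = 112 * 89 / 1000
CO = 9.968 L/min


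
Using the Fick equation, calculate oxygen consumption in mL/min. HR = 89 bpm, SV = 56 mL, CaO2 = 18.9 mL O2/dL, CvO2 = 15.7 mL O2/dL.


CO = HR*SV = 89*56/1000 = 4.984 L/min
a-v O2 diff = 18.9 - 15.7 = 3.2 mL/dL
VO2 = CO * (CaO2-CvO2) * 10 dL/L
VO2 = 4.984 * 3.2 * 10
VO2 = 159.5 mL/min


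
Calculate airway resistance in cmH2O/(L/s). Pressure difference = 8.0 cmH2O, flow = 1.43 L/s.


R = dP / flow
R = 8.0 / 1.43
R = 5.594 cmH2O/(L/s)


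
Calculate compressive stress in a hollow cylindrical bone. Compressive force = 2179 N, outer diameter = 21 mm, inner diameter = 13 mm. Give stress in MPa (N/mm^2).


A = pi*(r_o^2 - r_i^2)
r_o = 10.5 mm, r_i = 6.5 mm
A = 213.628 mm^2
sigma = F/A = 2179 / 213.628
sigma = 10.2 MPa


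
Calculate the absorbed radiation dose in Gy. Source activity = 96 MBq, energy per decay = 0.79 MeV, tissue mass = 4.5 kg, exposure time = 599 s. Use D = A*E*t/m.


A = 96 MBq = 9.6000e+07 Bq
E = 0.79 MeV = 1.26558e-13 J
D = A*E*t/m = 9.6000e+07*1.26558e-13*599/4.5
D = 0.001617 Gy


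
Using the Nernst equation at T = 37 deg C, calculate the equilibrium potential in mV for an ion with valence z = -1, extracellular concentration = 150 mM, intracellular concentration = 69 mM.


E = (RT/(zF)) * ln(C_out/C_in)
T = 37 + 273.15 = 310.15 K
E = (8.314 * 310.15 / (-1 * 96485)) * ln(150/69)
E = -20.75 mV


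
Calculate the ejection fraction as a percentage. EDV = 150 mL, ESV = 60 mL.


SV = EDV - ESV = 150 - 60 = 90 mL
EF = SV/EDV * 100 = 90/150 * 100
EF = 60%


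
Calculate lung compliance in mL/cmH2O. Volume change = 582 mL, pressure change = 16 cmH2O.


C = dV / dP
C = 582 / 16
C = 36.38 mL/cmH2O


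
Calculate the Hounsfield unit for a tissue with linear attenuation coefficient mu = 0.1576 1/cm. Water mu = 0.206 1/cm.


HU = ((mu_tissue - mu_water) / mu_water) * 1000
HU = ((0.1576 - 0.206) / 0.206) * 1000
HU = -235


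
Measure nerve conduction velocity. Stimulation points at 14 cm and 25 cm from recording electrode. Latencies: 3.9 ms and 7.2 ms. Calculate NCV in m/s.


Distance = (25 - 14) / 100 = 0.11 m
dt = (7.2 - 3.9) / 1000 = 0.0033 s
NCV = dist / dt = 33.33 m/s


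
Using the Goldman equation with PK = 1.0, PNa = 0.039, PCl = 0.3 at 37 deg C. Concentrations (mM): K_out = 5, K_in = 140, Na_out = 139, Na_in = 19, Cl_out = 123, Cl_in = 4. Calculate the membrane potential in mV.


Vm = (RT/F)*ln((PK*Ko + PNa*Nao + PCl*Cli)/(PK*Ki + PNa*Nai + PCl*Clo))
Numer = 11.621, Denom = 177.641
Vm = -72.88 mV


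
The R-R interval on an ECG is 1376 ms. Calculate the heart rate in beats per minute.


HR = 60 / RR_interval(s)
RR = 1376 ms = 1.376 s
HR = 60 / 1.376 = 43.6 bpm


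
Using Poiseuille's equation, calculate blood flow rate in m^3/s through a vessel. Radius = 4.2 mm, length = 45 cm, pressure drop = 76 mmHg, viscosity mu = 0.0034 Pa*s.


Q = pi*r^4*dP / (8*mu*L)
r = 0.0042 m, L = 0.45 m
dP = 76 mmHg = 10132.472 Pa
Q = 8.0925e-04 m^3/s


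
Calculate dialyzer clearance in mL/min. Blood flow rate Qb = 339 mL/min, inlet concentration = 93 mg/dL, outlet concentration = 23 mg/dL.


K = Qb * (Cb_in - Cb_out) / Cb_in
K = 339 * (93 - 23) / 93
K = 255.2 mL/min


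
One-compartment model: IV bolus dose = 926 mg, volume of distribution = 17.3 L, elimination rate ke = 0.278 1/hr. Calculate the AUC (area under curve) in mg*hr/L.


C0 = Dose/Vd = 926/17.3 = 53.526 mg/L
AUC = C0/ke = 53.526/0.278
AUC = 192.5 mg*hr/L


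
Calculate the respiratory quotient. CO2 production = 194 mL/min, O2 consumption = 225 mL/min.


RQ = VCO2 / VO2
RQ = 194 / 225
RQ = 0.8622


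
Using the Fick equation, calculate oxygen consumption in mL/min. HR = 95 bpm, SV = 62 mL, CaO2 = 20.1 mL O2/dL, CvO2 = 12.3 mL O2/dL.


CO = HR*SV = 95*62/1000 = 5.89 L/min
a-v O2 diff = 20.1 - 12.3 = 7.8 mL/dL
VO2 = CO * (CaO2-CvO2) * 10 dL/L
VO2 = 5.89 * 7.8 * 10
VO2 = 459.4 mL/min


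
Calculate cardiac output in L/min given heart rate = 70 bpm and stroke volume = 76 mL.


CO = HR * SV
CO = 70 * 76 / 1000
CO = 5.32 L/min


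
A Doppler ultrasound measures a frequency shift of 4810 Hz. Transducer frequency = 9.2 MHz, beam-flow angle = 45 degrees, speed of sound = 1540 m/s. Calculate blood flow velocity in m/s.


v = fd * c / (2 * f0 * cos(theta))
v = 4810 * 1540 / (2 * 9.2000e+06 * cos(45))
v = 0.5693 m/s
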